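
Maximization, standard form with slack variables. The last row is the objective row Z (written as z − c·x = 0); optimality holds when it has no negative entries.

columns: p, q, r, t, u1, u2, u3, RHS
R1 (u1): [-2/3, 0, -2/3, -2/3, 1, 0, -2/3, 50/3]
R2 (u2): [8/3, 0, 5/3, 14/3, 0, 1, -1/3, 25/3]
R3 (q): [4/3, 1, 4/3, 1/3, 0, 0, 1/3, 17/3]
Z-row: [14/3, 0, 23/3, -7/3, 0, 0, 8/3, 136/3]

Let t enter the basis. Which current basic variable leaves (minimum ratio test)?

u2

Column t entries and ratios — u1: -2/3 ≤ 0, skip; u2: (25/3)/(14/3) = 25/14; q: (17/3)/(1/3) = 17.
Smallest ratio is 25/14 in the row of u2, so u2 leaves.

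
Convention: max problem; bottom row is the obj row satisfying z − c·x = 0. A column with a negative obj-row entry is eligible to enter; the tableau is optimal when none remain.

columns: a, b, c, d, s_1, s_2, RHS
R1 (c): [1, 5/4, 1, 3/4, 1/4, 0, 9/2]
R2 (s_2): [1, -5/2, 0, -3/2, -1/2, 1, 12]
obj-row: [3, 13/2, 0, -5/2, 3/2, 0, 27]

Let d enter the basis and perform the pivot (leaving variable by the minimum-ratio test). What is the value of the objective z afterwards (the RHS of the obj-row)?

Ratio test on column d — row 1: (9/2)/(3/4) = 6; row 2: entry -3/2 ≤ 0. Minimum is 6 at row 1 (c leaves); pivot element 3/4.
Pivot on row 1; the obj-row RHS becomes 27 − (-5/2)·6 = 42.

42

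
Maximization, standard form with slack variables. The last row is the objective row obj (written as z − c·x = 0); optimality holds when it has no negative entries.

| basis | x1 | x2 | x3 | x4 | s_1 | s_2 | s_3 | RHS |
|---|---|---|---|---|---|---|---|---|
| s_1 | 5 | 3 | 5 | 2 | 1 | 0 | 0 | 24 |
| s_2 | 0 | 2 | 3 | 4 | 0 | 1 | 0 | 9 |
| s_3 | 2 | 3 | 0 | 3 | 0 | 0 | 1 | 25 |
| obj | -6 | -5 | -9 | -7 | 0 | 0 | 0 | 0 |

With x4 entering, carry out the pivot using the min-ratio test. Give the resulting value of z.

63/4

Ratio test on column x4 — row 1: 24/2 = 12; row 2: 9/4 = 9/4; row 3: 25/3 = 25/3. Minimum is 9/4 at row 2 (s_2 leaves); pivot element 4.
Pivot on row 2; the obj-row RHS becomes 0 − (-7)·(9/4) = 63/4.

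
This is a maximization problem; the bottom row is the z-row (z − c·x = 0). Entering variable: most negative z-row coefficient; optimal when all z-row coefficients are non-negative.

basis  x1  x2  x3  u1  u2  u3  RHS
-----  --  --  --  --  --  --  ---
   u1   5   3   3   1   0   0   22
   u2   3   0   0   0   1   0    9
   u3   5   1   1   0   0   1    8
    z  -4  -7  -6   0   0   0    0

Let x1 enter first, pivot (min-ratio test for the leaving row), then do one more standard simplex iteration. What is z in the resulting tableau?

Ratio test on column x1 — row 1: 22/5 = 22/5; row 2: 9/3 = 3; row 3: 8/5 = 8/5. Minimum is 8/5 at row 3 (u3 leaves); pivot element 5.
Pivot on row 3; the z-row RHS becomes 0 − (-4)·(8/5) = 32/5.
Next entering variable (most negative z-row entry -31/5): x2.
Ratio test on column x2 — row 1: 14/2 = 7; row 2: entry -3/5 ≤ 0; row 3: (8/5)/(1/5) = 8. Minimum is 7 at row 1 (u1 leaves); pivot element 2.
After the second pivot the z-row RHS is 32/5 − (-31/5)·7 = 249/5.

249/5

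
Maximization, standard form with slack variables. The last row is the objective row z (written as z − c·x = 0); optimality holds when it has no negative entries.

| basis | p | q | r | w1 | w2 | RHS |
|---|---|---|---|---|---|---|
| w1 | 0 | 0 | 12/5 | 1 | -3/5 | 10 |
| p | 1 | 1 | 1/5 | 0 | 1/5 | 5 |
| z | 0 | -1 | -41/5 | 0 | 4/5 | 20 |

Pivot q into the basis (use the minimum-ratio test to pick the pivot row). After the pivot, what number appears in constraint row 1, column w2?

Ratio test on column q — row 1: entry 0 ≤ 0; row 2: 5/1 = 5. Minimum is 5 at row 2 (p leaves); pivot element 1.
Divide row 2 by 1; eliminate column q from the other rows.
Row 1 update in column w2: -3/5 − 0·(1/5) = -3/5.

-3/5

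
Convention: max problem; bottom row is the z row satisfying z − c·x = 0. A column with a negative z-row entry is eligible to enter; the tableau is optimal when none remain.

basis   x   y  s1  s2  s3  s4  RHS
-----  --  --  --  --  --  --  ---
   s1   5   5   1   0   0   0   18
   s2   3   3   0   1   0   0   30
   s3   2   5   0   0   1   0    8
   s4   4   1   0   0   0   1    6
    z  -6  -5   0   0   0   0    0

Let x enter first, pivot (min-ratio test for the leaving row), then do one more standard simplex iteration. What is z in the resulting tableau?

Ratio test on column x — row 1: 18/5 = 18/5; row 2: 30/3 = 10; row 3: 8/2 = 4; row 4: 6/4 = 3/2. Minimum is 3/2 at row 4 (s4 leaves); pivot element 4.
Pivot on row 4; the z-row RHS becomes 0 − (-6)·(3/2) = 9.
Next entering variable (most negative z-row entry -7/2): y.
Ratio test on column y — row 1: (21/2)/(15/4) = 14/5; row 2: (51/2)/(9/4) = 34/3; row 3: 5/(9/2) = 10/9; row 4: (3/2)/(1/4) = 6. Minimum is 10/9 at row 3 (s3 leaves); pivot element 9/2.
After the second pivot the z-row RHS is 9 − (-7/2)·(10/9) = 116/9.

116/9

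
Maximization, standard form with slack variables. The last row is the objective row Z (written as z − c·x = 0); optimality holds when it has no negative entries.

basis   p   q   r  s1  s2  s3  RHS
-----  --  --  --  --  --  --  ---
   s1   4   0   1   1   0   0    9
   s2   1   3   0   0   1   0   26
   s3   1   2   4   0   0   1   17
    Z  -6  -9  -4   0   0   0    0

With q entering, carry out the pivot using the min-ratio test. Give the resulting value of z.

Ratio test on column q — row 1: entry 0 ≤ 0; row 2: 26/3 = 26/3; row 3: 17/2 = 17/2. Minimum is 17/2 at row 3 (s3 leaves); pivot element 2.
Pivot on row 3; the Z-row RHS becomes 0 − (-9)·(17/2) = 153/2.

153/2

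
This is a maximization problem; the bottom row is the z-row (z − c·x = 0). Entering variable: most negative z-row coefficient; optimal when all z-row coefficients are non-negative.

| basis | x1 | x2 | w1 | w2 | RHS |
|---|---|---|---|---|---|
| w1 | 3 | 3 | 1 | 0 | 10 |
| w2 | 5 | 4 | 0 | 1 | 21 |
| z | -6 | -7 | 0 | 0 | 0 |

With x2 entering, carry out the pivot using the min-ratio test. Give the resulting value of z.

70/3

Ratio test on column x2 — row 1: 10/3 = 10/3; row 2: 21/4 = 21/4. Minimum is 10/3 at row 1 (w1 leaves); pivot element 3.
Pivot on row 1; the z-row RHS becomes 0 − (-7)·(10/3) = 70/3.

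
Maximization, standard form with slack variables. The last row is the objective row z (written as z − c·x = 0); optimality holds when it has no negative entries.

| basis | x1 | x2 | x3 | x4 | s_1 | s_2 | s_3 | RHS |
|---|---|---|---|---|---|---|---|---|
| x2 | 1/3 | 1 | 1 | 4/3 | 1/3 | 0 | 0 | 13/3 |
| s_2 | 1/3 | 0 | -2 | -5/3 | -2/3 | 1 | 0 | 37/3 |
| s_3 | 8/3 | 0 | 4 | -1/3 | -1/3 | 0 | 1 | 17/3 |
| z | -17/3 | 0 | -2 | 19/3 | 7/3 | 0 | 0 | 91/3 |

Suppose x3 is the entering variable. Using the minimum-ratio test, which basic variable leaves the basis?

Column x3 entries and ratios — x2: (13/3)/1 = 13/3; s_2: -2 ≤ 0, skip; s_3: (17/3)/4 = 17/12.
Smallest ratio is 17/12 in the row of s_3, so s_3 leaves.

s_3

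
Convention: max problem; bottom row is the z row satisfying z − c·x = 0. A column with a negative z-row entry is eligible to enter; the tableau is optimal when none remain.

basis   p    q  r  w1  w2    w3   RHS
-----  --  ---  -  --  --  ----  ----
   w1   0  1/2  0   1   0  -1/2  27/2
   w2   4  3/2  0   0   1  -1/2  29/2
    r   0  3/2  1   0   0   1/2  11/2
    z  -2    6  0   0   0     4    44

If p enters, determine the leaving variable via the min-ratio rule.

Column p entries and ratios — w1: 0 ≤ 0, skip; w2: (29/2)/4 = 29/8; r: 0 ≤ 0, skip.
Smallest ratio is 29/8 in the row of w2, so w2 leaves.

w2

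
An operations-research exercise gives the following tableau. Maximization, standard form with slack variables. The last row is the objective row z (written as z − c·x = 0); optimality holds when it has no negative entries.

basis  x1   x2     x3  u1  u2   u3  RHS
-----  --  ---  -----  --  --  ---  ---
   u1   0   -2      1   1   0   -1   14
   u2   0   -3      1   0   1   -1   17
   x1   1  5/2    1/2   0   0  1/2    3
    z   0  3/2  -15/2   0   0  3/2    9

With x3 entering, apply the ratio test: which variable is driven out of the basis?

x1

Column x3 entries and ratios — u1: 14/1 = 14; u2: 17/1 = 17; x1: 3/(1/2) = 6.
Smallest ratio is 6 in the row of x1, so x1 leaves.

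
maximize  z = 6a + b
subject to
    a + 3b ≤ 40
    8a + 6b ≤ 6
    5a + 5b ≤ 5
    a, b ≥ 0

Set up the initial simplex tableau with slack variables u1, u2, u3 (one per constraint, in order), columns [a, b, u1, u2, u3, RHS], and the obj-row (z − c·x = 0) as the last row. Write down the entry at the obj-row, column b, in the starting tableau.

-1

The obj-row carries the negated objective coefficients: the b entry is -1.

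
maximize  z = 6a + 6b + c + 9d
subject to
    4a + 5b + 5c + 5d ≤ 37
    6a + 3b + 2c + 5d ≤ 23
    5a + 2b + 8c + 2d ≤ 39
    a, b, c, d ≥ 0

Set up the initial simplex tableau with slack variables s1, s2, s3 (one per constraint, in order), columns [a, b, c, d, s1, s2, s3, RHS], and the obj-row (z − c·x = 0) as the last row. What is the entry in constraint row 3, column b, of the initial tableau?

2

Constraint 3 has coefficient 2 on b.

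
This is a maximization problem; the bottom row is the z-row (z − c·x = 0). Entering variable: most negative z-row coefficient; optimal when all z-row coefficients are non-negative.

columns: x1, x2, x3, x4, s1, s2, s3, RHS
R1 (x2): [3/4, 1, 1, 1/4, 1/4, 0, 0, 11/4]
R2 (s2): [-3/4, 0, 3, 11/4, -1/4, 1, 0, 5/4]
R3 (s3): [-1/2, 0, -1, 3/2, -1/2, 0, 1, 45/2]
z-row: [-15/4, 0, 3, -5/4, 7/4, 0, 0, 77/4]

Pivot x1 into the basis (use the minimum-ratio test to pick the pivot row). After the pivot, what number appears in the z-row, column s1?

Ratio test on column x1 — row 1: (11/4)/(3/4) = 11/3; row 2: entry -3/4 ≤ 0; row 3: entry -1/2 ≤ 0. Minimum is 11/3 at row 1 (x2 leaves); pivot element 3/4.
Divide row 1 by 3/4; eliminate column x1 from the other rows.
z-row update in column s1: 7/4 − (-15/4)·(1/3) = 3.

3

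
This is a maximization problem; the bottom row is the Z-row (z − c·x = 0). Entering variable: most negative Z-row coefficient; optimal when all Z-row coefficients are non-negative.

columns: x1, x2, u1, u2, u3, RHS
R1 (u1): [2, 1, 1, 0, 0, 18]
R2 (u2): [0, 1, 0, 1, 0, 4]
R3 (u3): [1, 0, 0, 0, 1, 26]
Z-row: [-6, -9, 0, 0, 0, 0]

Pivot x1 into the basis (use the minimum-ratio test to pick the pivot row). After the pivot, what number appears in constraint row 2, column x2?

Ratio test on column x1 — row 1: 18/2 = 9; row 2: entry 0 ≤ 0; row 3: 26/1 = 26. Minimum is 9 at row 1 (u1 leaves); pivot element 2.
Divide row 1 by 2; eliminate column x1 from the other rows.
Row 2 update in column x2: 1 − 0·(1/2) = 1.

1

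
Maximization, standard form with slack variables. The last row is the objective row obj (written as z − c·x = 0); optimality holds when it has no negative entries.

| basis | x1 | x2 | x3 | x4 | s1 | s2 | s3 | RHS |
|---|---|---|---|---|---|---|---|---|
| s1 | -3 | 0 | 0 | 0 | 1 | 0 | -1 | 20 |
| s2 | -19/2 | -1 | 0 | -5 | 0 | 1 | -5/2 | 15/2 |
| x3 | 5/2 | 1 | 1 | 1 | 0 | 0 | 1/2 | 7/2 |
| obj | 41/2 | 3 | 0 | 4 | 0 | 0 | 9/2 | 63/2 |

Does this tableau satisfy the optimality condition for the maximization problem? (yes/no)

Every obj-row coefficient is ≥ 0, so the tableau is optimal.

yes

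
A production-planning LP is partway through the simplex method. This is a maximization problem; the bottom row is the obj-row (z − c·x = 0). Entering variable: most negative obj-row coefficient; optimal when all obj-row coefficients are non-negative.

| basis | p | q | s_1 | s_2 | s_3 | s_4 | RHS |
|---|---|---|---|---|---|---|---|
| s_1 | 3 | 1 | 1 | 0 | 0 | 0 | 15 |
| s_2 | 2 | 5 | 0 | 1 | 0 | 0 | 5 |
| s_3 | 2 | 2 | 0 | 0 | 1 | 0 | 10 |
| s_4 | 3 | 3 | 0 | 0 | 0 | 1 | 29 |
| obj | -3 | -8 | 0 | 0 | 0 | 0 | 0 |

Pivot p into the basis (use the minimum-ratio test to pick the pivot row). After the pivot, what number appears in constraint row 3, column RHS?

5

Ratio test on column p — row 1: 15/3 = 5; row 2: 5/2 = 5/2; row 3: 10/2 = 5; row 4: 29/3 = 29/3. Minimum is 5/2 at row 2 (s_2 leaves); pivot element 2.
Divide row 2 by 2; eliminate column p from the other rows.
Row 3 update in column RHS: 10 − 2·(5/2) = 5.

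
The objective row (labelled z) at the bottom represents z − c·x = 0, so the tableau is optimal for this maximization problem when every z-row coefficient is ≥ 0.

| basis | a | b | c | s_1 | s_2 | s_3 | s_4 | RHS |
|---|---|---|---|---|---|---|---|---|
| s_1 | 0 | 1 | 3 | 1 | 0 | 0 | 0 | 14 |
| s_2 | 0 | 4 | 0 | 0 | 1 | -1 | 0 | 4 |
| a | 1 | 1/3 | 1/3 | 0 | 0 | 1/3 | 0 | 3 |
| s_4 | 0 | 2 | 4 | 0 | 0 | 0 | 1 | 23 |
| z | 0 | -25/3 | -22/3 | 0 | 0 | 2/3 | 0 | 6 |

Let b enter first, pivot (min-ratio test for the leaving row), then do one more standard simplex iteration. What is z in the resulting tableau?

415/9

Ratio test on column b — row 1: 14/1 = 14; row 2: 4/4 = 1; row 3: 3/(1/3) = 9; row 4: 23/2 = 23/2. Minimum is 1 at row 2 (s_2 leaves); pivot element 4.
Pivot on row 2; the z-row RHS becomes 6 − (-25/3)·1 = 43/3.
Next entering variable (most negative z-row entry -22/3): c.
Ratio test on column c — row 1: 13/3 = 13/3; row 2: entry 0 ≤ 0; row 3: (8/3)/(1/3) = 8; row 4: 21/4 = 21/4. Minimum is 13/3 at row 1 (s_1 leaves); pivot element 3.
After the second pivot the z-row RHS is 43/3 − (-22/3)·(13/3) = 415/9.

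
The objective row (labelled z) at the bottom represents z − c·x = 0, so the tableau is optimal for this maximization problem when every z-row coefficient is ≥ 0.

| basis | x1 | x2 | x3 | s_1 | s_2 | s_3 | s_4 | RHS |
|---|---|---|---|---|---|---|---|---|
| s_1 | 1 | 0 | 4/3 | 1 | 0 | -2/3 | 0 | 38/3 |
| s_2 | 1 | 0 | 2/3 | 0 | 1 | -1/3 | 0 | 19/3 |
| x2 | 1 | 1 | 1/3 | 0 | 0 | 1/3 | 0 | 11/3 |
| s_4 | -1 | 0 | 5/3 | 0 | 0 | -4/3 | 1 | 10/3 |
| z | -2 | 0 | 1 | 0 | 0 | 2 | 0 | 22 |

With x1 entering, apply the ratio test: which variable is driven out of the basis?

x2

Column x1 entries and ratios — s_1: (38/3)/1 = 38/3; s_2: (19/3)/1 = 19/3; x2: (11/3)/1 = 11/3; s_4: -1 ≤ 0, skip.
Smallest ratio is 11/3 in the row of x2, so x2 leaves.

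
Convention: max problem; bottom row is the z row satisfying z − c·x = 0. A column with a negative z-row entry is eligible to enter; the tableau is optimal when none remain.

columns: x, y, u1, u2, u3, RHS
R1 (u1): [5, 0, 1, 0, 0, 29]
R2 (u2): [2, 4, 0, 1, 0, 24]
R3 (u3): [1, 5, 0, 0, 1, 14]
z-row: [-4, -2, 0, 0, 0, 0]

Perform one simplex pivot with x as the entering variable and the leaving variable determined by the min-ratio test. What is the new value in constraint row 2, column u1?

Ratio test on column x — row 1: 29/5 = 29/5; row 2: 24/2 = 12; row 3: 14/1 = 14. Minimum is 29/5 at row 1 (u1 leaves); pivot element 5.
Divide row 1 by 5; eliminate column x from the other rows.
Row 2 update in column u1: 0 − 2·(1/5) = -2/5.

-2/5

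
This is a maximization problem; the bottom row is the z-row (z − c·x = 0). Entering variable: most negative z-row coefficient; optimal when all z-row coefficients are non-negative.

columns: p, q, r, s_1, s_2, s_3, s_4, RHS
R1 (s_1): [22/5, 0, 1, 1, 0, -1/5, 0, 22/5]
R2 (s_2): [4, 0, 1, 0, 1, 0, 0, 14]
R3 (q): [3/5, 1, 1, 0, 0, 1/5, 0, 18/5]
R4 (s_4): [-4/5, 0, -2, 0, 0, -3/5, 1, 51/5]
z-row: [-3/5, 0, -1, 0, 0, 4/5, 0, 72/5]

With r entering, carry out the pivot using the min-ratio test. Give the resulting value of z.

Ratio test on column r — row 1: (22/5)/1 = 22/5; row 2: 14/1 = 14; row 3: (18/5)/1 = 18/5; row 4: entry -2 ≤ 0. Minimum is 18/5 at row 3 (q leaves); pivot element 1.
Pivot on row 3; the z-row RHS becomes 72/5 − (-1)·(18/5) = 18.

18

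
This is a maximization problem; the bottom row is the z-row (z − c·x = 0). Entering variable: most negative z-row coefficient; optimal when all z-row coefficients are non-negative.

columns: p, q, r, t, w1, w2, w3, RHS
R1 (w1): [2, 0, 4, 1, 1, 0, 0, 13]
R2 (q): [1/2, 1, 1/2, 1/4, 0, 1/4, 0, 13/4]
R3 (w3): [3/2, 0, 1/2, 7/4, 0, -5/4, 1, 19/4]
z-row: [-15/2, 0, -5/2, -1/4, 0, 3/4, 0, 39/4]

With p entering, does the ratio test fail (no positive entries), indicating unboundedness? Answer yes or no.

no

Column p has positive entries in row(s) 1, 2, 3, so the ratio test bounds it — not unbounded.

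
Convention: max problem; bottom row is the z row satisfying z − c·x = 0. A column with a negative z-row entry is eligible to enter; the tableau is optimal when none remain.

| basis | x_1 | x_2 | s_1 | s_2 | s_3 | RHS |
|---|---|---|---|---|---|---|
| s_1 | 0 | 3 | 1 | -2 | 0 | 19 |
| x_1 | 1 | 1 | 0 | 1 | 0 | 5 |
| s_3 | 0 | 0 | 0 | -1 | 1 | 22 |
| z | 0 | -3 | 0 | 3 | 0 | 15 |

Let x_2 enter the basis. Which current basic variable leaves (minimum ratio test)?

x_1

Column x_2 entries and ratios — s_1: 19/3 = 19/3; x_1: 5/1 = 5; s_3: 0 ≤ 0, skip.
Smallest ratio is 5 in the row of x_1, so x_1 leaves.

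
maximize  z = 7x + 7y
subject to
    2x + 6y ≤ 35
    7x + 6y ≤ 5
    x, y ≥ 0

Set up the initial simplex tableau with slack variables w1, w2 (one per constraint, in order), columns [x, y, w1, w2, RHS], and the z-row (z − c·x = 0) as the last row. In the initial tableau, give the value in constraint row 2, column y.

Constraint 2 has coefficient 6 on y.

6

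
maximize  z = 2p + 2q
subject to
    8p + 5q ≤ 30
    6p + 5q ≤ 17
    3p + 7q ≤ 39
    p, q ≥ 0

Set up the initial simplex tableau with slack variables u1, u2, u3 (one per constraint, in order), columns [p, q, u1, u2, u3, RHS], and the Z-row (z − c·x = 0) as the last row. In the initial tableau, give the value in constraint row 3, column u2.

0

Slack u2 belongs to constraint 2; its column is the unit vector e_2, so the entry in row 3 is 0.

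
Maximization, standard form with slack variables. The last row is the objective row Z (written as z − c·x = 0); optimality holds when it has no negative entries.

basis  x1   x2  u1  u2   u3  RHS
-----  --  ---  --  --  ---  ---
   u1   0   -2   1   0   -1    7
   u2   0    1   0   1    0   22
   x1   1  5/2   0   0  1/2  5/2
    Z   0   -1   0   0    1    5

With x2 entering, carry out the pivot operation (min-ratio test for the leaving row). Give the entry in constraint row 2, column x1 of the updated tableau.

Ratio test on column x2 — row 1: entry -2 ≤ 0; row 2: 22/1 = 22; row 3: (5/2)/(5/2) = 1. Minimum is 1 at row 3 (x1 leaves); pivot element 5/2.
Divide row 3 by 5/2; eliminate column x2 from the other rows.
Row 2 update in column x1: 0 − 1·(2/5) = -2/5.

-2/5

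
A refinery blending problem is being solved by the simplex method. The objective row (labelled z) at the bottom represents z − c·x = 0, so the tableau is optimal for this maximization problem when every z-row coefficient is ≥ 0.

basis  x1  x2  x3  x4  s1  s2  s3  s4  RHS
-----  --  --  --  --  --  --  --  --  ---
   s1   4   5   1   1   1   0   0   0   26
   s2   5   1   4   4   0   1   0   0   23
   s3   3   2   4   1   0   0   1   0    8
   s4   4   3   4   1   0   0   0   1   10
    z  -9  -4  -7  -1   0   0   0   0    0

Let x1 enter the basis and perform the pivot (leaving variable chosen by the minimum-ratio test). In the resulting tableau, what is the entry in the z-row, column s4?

Ratio test on column x1 — row 1: 26/4 = 13/2; row 2: 23/5 = 23/5; row 3: 8/3 = 8/3; row 4: 10/4 = 5/2. Minimum is 5/2 at row 4 (s4 leaves); pivot element 4.
Divide row 4 by 4; eliminate column x1 from the other rows.
z-row update in column s4: 0 − (-9)·(1/4) = 9/4.

9/4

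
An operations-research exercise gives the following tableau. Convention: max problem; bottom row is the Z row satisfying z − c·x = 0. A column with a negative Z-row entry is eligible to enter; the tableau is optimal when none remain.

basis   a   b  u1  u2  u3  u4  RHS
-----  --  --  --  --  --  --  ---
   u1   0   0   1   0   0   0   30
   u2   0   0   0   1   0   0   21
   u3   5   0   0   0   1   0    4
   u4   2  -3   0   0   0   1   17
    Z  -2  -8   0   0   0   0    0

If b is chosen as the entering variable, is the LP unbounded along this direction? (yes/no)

yes

Every constraint-row entry in column b is ≤ 0, so increasing b is unbounded.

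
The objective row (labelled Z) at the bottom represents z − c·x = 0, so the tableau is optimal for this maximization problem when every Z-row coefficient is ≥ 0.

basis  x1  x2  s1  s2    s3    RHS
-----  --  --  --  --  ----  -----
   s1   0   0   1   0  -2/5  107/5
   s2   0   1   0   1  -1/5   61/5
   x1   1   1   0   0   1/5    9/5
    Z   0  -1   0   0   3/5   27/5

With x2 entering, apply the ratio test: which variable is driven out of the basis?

Column x2 entries and ratios — s1: 0 ≤ 0, skip; s2: (61/5)/1 = 61/5; x1: (9/5)/1 = 9/5.
Smallest ratio is 9/5 in the row of x1, so x1 leaves.

x1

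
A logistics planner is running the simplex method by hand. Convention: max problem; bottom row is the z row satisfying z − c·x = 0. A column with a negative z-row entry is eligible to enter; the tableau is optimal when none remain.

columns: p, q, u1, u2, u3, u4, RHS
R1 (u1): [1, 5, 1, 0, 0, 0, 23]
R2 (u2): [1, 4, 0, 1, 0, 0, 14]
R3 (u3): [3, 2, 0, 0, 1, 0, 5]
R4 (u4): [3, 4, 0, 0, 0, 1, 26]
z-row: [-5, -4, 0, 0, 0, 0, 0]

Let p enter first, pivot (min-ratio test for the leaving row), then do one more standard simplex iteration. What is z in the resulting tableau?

10

Ratio test on column p — row 1: 23/1 = 23; row 2: 14/1 = 14; row 3: 5/3 = 5/3; row 4: 26/3 = 26/3. Minimum is 5/3 at row 3 (u3 leaves); pivot element 3.
Pivot on row 3; the z-row RHS becomes 0 − (-5)·(5/3) = 25/3.
Next entering variable (most negative z-row entry -2/3): q.
Ratio test on column q — row 1: (64/3)/(13/3) = 64/13; row 2: (37/3)/(10/3) = 37/10; row 3: (5/3)/(2/3) = 5/2; row 4: 21/2 = 21/2. Minimum is 5/2 at row 3 (p leaves); pivot element 2/3.
After the second pivot the z-row RHS is 25/3 − (-2/3)·(5/2) = 10.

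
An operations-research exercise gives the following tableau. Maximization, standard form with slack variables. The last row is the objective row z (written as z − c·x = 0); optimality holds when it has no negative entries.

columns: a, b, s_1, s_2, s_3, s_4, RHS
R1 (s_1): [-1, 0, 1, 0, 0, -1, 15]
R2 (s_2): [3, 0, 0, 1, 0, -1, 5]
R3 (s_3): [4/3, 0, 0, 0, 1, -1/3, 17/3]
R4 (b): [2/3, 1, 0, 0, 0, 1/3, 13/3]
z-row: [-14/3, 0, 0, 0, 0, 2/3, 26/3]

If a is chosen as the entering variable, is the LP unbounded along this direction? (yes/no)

no

Column a has positive entries in row(s) 2, 3, 4, so the ratio test bounds it — not unbounded.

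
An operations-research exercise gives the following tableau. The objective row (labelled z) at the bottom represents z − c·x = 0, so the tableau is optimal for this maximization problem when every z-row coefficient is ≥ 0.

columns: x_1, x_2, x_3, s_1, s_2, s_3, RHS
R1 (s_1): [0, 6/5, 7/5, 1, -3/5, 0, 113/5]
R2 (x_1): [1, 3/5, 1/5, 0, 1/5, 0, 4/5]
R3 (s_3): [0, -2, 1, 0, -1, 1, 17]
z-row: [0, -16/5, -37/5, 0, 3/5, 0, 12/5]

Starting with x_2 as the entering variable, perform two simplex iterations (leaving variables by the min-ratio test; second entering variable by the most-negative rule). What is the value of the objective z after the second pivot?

Ratio test on column x_2 — row 1: (113/5)/(6/5) = 113/6; row 2: (4/5)/(3/5) = 4/3; row 3: entry -2 ≤ 0. Minimum is 4/3 at row 2 (x_1 leaves); pivot element 3/5.
Pivot on row 2; the z-row RHS becomes 12/5 − (-16/5)·(4/3) = 20/3.
Next entering variable (most negative z-row entry -19/3): x_3.
Ratio test on column x_3 — row 1: 21/1 = 21; row 2: (4/3)/(1/3) = 4; row 3: (59/3)/(5/3) = 59/5. Minimum is 4 at row 2 (x_2 leaves); pivot element 1/3.
After the second pivot the z-row RHS is 20/3 − (-19/3)·4 = 32.

32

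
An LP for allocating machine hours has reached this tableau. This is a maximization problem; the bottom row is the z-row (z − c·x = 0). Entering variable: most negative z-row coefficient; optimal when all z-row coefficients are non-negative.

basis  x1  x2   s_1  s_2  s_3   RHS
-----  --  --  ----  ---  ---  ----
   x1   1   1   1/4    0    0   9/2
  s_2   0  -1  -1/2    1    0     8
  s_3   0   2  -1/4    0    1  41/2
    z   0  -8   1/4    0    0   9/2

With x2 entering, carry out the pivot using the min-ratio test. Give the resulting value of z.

Ratio test on column x2 — row 1: (9/2)/1 = 9/2; row 2: entry -1 ≤ 0; row 3: (41/2)/2 = 41/4. Minimum is 9/2 at row 1 (x1 leaves); pivot element 1.
Pivot on row 1; the z-row RHS becomes 9/2 − (-8)·(9/2) = 81/2.

81/2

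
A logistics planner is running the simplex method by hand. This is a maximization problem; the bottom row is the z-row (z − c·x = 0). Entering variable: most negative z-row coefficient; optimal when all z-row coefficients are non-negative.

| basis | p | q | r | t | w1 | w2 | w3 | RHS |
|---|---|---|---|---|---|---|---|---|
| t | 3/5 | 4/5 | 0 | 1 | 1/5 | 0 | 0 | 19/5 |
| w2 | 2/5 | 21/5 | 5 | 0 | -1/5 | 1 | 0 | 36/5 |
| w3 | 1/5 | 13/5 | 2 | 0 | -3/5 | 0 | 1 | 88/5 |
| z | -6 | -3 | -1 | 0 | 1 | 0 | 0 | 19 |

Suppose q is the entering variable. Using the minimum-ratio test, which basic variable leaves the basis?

w2

Column q entries and ratios — t: (19/5)/(4/5) = 19/4; w2: (36/5)/(21/5) = 12/7; w3: (88/5)/(13/5) = 88/13.
Smallest ratio is 12/7 in the row of w2, so w2 leaves.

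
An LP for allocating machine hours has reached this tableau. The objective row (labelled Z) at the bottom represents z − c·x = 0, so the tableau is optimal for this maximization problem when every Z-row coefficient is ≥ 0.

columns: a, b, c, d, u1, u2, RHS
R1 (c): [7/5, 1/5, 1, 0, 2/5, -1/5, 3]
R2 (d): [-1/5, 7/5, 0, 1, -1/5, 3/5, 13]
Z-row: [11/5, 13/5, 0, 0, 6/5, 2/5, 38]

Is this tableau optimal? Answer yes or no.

yes

Every Z-row coefficient is ≥ 0, so the tableau is optimal.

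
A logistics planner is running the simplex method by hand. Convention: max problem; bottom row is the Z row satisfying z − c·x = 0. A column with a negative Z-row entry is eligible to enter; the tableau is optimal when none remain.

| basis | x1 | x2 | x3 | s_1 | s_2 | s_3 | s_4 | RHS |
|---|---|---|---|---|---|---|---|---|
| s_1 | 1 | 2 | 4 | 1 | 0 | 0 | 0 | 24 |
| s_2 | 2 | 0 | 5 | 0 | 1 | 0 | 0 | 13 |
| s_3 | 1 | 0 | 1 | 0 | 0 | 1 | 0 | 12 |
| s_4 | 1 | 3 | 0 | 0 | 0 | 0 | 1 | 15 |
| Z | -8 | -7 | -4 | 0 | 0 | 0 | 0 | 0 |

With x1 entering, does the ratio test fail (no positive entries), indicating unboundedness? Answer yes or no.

Column x1 has positive entries in row(s) 1, 2, 3, 4, so the ratio test bounds it — not unbounded.

no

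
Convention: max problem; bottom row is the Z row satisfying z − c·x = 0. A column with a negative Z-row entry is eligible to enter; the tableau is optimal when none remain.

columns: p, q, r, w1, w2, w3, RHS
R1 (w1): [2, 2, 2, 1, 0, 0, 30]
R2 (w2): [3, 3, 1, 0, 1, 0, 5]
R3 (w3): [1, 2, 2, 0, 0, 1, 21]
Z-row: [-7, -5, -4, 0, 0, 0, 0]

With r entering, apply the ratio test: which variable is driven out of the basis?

Column r entries and ratios — w1: 30/2 = 15; w2: 5/1 = 5; w3: 21/2 = 21/2.
Smallest ratio is 5 in the row of w2, so w2 leaves.

w2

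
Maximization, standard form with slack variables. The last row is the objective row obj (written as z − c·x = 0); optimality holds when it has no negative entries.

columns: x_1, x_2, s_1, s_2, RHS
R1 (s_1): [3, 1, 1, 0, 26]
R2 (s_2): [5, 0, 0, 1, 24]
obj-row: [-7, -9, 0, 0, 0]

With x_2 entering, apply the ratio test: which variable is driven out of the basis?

s_1

Column x_2 entries and ratios — s_1: 26/1 = 26; s_2: 0 ≤ 0, skip.
Smallest ratio is 26 in the row of s_1, so s_1 leaves.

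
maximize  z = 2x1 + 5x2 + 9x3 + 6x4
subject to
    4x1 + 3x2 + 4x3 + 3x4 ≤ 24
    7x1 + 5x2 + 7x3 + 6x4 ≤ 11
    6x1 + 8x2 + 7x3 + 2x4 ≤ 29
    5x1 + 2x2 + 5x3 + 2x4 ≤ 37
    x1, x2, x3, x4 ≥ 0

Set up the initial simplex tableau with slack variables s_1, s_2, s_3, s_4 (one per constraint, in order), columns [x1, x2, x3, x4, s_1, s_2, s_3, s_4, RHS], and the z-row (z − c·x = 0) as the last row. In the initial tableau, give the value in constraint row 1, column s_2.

0

Slack s_2 belongs to constraint 2; its column is the unit vector e_2, so the entry in row 1 is 0.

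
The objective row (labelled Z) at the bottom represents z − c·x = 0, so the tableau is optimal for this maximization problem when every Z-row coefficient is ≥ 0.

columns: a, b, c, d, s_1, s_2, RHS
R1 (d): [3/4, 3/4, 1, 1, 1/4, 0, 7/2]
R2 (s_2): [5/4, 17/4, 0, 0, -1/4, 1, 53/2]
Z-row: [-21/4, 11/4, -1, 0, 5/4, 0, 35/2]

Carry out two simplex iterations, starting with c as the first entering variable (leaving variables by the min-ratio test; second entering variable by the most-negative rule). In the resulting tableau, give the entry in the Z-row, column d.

7

Ratio test on column c — row 1: (7/2)/1 = 7/2; row 2: entry 0 ≤ 0. Minimum is 7/2 at row 1 (d leaves); pivot element 1.
Divide row 1 by 1; eliminate column c from the other rows.
Second iteration: most negative Z-row entry is -9/2 in column a, so a enters.
Ratio test on column a — row 1: (7/2)/(3/4) = 14/3; row 2: (53/2)/(5/4) = 106/5. Minimum is 14/3 at row 1 (c leaves); pivot element 3/4.
Divide row 1 by 3/4; eliminate column a from the other rows.
After both pivots, the entry at the Z-row, column d is 7.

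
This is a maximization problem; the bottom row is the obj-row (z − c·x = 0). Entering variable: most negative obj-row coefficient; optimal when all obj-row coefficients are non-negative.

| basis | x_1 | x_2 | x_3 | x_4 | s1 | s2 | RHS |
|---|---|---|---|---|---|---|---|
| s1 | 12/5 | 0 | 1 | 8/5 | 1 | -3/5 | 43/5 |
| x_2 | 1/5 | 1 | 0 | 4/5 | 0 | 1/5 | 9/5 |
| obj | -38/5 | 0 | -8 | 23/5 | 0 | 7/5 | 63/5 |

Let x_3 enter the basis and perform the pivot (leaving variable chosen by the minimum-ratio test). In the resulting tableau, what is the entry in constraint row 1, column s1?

Ratio test on column x_3 — row 1: (43/5)/1 = 43/5; row 2: entry 0 ≤ 0. Minimum is 43/5 at row 1 (s1 leaves); pivot element 1.
Divide row 1 by 1; eliminate column x_3 from the other rows.
In the new row 1, the s1 entry is the old entry divided by the pivot: 1/1 = 1.

1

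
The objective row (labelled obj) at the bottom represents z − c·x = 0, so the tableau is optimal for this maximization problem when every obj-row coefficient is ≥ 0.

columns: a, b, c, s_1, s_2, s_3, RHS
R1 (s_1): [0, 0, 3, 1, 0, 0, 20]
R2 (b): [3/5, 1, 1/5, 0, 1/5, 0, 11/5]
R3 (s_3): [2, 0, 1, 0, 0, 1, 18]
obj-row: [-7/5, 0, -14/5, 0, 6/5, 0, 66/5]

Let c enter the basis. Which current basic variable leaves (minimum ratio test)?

Column c entries and ratios — s_1: 20/3 = 20/3; b: (11/5)/(1/5) = 11; s_3: 18/1 = 18.
Smallest ratio is 20/3 in the row of s_1, so s_1 leaves.

s_1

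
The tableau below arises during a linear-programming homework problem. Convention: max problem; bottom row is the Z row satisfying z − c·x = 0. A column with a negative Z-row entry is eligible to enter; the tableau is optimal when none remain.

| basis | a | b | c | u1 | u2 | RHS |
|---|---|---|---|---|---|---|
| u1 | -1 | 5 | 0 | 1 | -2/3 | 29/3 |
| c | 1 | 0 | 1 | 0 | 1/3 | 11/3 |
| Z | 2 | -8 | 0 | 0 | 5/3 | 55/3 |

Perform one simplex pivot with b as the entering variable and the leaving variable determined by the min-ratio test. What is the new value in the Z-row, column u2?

Ratio test on column b — row 1: (29/3)/5 = 29/15; row 2: entry 0 ≤ 0. Minimum is 29/15 at row 1 (u1 leaves); pivot element 5.
Divide row 1 by 5; eliminate column b from the other rows.
Z-row update in column u2: 5/3 − (-8)·(-2/15) = 3/5.

3/5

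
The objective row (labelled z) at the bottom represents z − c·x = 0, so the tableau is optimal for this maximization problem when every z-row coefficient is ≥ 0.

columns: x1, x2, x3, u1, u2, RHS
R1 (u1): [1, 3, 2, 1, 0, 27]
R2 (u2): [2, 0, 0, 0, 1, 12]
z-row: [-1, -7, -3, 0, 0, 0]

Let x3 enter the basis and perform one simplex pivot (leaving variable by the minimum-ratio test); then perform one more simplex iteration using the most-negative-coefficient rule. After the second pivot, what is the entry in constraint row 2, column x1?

Ratio test on column x3 — row 1: 27/2 = 27/2; row 2: entry 0 ≤ 0. Minimum is 27/2 at row 1 (u1 leaves); pivot element 2.
Divide row 1 by 2; eliminate column x3 from the other rows.
Second iteration: most negative z-row entry is -5/2 in column x2, so x2 enters.
Ratio test on column x2 — row 1: (27/2)/(3/2) = 9; row 2: entry 0 ≤ 0. Minimum is 9 at row 1 (x3 leaves); pivot element 3/2.
Divide row 1 by 3/2; eliminate column x2 from the other rows.
After both pivots, the entry at constraint row 2, column x1 is 2.

2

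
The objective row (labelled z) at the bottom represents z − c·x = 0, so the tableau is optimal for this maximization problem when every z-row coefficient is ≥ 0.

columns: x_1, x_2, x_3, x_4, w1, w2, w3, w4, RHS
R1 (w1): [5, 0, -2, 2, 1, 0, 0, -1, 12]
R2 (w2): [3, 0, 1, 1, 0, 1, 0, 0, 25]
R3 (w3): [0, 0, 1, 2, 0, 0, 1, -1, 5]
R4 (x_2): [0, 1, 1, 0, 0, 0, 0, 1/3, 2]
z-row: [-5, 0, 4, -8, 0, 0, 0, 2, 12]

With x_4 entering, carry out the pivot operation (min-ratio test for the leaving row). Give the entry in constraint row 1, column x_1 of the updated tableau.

5

Ratio test on column x_4 — row 1: 12/2 = 6; row 2: 25/1 = 25; row 3: 5/2 = 5/2; row 4: entry 0 ≤ 0. Minimum is 5/2 at row 3 (w3 leaves); pivot element 2.
Divide row 3 by 2; eliminate column x_4 from the other rows.
Row 1 update in column x_1: 5 − 2·0 = 5.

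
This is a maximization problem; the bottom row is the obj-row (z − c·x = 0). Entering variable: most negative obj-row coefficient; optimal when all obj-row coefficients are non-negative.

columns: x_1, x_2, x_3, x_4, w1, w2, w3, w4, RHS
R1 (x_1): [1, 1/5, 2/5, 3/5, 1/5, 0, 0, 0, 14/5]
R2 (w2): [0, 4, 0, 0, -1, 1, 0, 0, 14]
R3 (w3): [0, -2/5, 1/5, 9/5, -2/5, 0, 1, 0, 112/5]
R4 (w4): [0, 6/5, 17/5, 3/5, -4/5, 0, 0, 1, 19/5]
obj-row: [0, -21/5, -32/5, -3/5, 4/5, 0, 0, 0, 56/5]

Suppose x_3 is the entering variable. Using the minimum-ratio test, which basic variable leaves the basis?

Column x_3 entries and ratios — x_1: (14/5)/(2/5) = 7; w2: 0 ≤ 0, skip; w3: (112/5)/(1/5) = 112; w4: (19/5)/(17/5) = 19/17.
Smallest ratio is 19/17 in the row of w4, so w4 leaves.

w4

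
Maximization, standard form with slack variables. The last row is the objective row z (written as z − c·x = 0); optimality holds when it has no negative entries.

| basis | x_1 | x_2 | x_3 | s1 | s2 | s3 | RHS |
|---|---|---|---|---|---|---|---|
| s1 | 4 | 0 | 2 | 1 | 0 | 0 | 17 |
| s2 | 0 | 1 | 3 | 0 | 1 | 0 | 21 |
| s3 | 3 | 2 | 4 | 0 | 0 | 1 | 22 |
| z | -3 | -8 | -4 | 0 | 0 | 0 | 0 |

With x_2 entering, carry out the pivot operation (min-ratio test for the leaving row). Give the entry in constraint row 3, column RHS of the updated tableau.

11

Ratio test on column x_2 — row 1: entry 0 ≤ 0; row 2: 21/1 = 21; row 3: 22/2 = 11. Minimum is 11 at row 3 (s3 leaves); pivot element 2.
Divide row 3 by 2; eliminate column x_2 from the other rows.
In the new row 3, the RHS entry is the old entry divided by the pivot: 22/2 = 11.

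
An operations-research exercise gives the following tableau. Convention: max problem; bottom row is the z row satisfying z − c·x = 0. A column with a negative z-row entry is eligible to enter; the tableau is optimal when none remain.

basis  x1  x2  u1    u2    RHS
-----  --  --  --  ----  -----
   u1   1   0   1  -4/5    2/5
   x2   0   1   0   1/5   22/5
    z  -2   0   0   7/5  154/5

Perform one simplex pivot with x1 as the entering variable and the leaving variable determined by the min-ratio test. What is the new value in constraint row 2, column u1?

0

Ratio test on column x1 — row 1: (2/5)/1 = 2/5; row 2: entry 0 ≤ 0. Minimum is 2/5 at row 1 (u1 leaves); pivot element 1.
Divide row 1 by 1; eliminate column x1 from the other rows.
Row 2 update in column u1: 0 − 0·1 = 0.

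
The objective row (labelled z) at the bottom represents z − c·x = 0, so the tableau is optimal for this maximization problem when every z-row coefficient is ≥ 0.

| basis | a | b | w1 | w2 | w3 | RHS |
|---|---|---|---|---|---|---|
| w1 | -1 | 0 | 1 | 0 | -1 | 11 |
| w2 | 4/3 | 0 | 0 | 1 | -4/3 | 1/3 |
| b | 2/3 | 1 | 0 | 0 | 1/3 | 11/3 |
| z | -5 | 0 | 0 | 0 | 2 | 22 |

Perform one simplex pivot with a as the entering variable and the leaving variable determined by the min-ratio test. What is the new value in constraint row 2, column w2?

3/4

Ratio test on column a — row 1: entry -1 ≤ 0; row 2: (1/3)/(4/3) = 1/4; row 3: (11/3)/(2/3) = 11/2. Minimum is 1/4 at row 2 (w2 leaves); pivot element 4/3.
Divide row 2 by 4/3; eliminate column a from the other rows.
In the new row 2, the w2 entry is the old entry divided by the pivot: 1/(4/3) = 3/4.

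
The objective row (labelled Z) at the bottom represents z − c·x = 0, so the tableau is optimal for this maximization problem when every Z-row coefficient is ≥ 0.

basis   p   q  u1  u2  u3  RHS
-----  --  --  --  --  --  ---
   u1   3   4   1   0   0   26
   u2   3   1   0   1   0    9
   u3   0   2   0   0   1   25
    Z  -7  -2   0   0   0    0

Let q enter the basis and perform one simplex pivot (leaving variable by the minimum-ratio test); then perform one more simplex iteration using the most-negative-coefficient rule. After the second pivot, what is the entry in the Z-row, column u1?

Ratio test on column q — row 1: 26/4 = 13/2; row 2: 9/1 = 9; row 3: 25/2 = 25/2. Minimum is 13/2 at row 1 (u1 leaves); pivot element 4.
Divide row 1 by 4; eliminate column q from the other rows.
Second iteration: most negative Z-row entry is -11/2 in column p, so p enters.
Ratio test on column p — row 1: (13/2)/(3/4) = 26/3; row 2: (5/2)/(9/4) = 10/9; row 3: entry -3/2 ≤ 0. Minimum is 10/9 at row 2 (u2 leaves); pivot element 9/4.
Divide row 2 by 9/4; eliminate column p from the other rows.
After both pivots, the entry at the Z-row, column u1 is -1/9.

-1/9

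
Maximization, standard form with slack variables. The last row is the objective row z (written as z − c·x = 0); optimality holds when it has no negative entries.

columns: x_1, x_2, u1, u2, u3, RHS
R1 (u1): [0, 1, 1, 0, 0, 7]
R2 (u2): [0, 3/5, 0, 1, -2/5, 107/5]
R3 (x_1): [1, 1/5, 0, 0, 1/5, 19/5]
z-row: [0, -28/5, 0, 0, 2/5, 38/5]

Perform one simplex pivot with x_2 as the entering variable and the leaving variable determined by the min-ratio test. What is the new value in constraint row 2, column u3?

Ratio test on column x_2 — row 1: 7/1 = 7; row 2: (107/5)/(3/5) = 107/3; row 3: (19/5)/(1/5) = 19. Minimum is 7 at row 1 (u1 leaves); pivot element 1.
Divide row 1 by 1; eliminate column x_2 from the other rows.
Row 2 update in column u3: -2/5 − (3/5)·0 = -2/5.

-2/5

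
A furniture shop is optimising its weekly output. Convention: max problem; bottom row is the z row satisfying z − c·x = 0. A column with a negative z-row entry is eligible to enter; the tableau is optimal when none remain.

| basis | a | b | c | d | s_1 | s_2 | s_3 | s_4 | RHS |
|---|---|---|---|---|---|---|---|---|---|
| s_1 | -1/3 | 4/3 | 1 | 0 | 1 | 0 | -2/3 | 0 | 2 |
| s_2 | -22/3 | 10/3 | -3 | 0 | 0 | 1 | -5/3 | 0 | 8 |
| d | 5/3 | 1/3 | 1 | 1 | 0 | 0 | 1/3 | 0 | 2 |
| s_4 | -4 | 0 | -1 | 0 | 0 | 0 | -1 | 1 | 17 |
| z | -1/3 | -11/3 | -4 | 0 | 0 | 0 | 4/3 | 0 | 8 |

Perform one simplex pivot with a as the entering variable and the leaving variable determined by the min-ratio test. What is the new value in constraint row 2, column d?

22/5

Ratio test on column a — row 1: entry -1/3 ≤ 0; row 2: entry -22/3 ≤ 0; row 3: 2/(5/3) = 6/5; row 4: entry -4 ≤ 0. Minimum is 6/5 at row 3 (d leaves); pivot element 5/3.
Divide row 3 by 5/3; eliminate column a from the other rows.
Row 2 update in column d: 0 − (-22/3)·(3/5) = 22/5.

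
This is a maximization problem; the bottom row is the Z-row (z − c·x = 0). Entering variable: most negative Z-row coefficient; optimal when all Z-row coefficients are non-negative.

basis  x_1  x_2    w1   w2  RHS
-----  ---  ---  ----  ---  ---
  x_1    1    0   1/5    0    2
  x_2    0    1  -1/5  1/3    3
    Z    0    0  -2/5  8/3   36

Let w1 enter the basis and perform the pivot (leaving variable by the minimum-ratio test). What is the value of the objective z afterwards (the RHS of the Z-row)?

40

Ratio test on column w1 — row 1: 2/(1/5) = 10; row 2: entry -1/5 ≤ 0. Minimum is 10 at row 1 (x_1 leaves); pivot element 1/5.
Pivot on row 1; the Z-row RHS becomes 36 − (-2/5)·10 = 40.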